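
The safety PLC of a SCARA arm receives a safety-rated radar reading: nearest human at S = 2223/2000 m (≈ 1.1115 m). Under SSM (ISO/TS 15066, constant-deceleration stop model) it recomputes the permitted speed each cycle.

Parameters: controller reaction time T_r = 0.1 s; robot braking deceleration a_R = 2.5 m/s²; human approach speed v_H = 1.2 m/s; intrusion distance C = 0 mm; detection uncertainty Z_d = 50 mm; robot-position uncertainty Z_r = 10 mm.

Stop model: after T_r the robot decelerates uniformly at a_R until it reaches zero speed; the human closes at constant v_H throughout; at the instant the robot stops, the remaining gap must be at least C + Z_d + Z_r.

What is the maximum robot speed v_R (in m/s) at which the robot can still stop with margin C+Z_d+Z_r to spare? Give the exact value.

v_R_max = 23/20 m/s = 1.1500 m/s

collect terms ⇒ (1/5)·v_R² + (29/50)·v_R + (-1863/2000) = 0
  disc = (29/50)² − 4·(1/5)·(-1863/2000) = 676/625 ; √disc = 26/25
  v_R = (−(29/50) + 26/25) / (2·(1/5)) = 23/20 m/s
check:
stop time T_s = (23/20)/(5/2) = 0.4600 s
reaction-phase robot travel = 1.1500·0.1000 = 0.1150 m
robot under decel: 1.1500²/(2·2.5000) = 0.2645 m
human over T_r+T_s: 1.2000·(0.1000+0.4600) = 0.6720 m
C+Z_d+Z_r = 0.0000+0.0500+0.0100 = 0.0600 m
sum ≈ 0.1150+0.2645+0.6720+0.0600 ≈ 1.1115 m = S ✓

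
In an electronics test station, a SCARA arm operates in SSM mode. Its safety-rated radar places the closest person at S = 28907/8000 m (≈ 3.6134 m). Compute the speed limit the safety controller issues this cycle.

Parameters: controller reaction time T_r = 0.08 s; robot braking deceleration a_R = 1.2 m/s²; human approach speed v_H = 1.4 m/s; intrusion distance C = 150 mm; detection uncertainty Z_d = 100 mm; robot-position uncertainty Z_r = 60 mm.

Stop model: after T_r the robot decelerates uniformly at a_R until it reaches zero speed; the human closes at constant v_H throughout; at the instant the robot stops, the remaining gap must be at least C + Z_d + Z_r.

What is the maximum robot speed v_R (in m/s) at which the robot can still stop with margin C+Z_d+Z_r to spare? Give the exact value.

v_R_max = 33/20 m/s = 1.6500 m/s

quadratic (5/12)·v² + (187/150)·v + (-25531/8000) = 0
  disc = (187/150)² − 4·(5/12)·(-25531/8000) = 2474329/360000 ; √disc = 1573/600
  v_R = (−(187/150) + 1573/600) / (2·(5/12)) = 33/20 m/s
check:
T_s = v_R/a_R = (33/20)/(6/5) = 1.3750 s
reaction-phase robot travel = 1.6500·0.0800 = 0.1320 m
robot covers 1.6500·1.3750 − ½·1.2000·1.3750² = 1.1344 m while stopping
human closes 1.4000·1.4550 = 2.0370 m
residual clearance needed = 0.1500+0.1000+0.0600 = 0.3100 m
sum ≈ 0.1320+1.1344+2.0370+0.3100 ≈ 3.6134 m = S ✓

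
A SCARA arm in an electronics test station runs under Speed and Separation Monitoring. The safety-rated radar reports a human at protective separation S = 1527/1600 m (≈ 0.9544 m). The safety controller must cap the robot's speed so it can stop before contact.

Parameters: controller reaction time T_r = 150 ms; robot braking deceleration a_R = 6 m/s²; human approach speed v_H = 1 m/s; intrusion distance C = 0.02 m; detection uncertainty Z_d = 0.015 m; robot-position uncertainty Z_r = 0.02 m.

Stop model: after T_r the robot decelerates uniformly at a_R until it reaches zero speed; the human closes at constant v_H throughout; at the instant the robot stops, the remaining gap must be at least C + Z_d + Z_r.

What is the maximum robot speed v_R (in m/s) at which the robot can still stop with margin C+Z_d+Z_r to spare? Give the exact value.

v_R_max = 33/20 m/s = 1.6500 m/s

quadratic (1/12)·v² + (19/60)·v + (-1199/1600) = 0
  disc = (19/60)² − 4·(1/12)·(-1199/1600) = 5041/14400 ; √disc = 71/120
  v_R = (−(19/60) + 71/120) / (2·(1/12)) = 33/20 m/s
check:
stop time T_s = (33/20)/6 = 0.2750 s
reaction-phase robot travel = 1.6500·0.1500 = 0.2475 m
braking distance = 1.6500²/(2·6.0000) = 0.2269 m
human closes 1.0000·0.4250 = 0.4250 m
margins: 0.0200+0.0150+0.0200 = 0.0550 m
sum ≈ 0.2475+0.2269+0.4250+0.0550 ≈ 0.9544 m = S ✓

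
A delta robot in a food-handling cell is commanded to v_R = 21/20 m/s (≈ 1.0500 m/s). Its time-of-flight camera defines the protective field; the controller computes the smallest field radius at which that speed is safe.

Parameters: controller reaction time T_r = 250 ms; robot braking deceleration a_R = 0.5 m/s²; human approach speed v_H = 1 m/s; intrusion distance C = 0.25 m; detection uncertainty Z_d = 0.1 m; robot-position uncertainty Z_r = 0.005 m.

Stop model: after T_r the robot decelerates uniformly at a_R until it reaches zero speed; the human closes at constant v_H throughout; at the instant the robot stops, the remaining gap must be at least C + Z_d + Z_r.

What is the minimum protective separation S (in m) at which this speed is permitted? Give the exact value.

S_min = 407/100 m = 4.0700 m

braking lasts T_s = (21/20)/(1/2) = 2.1000 s
robot in T_r: 1.0500·0.2500 = 0.2625 m
braking distance = 1.0500²/(2·0.5000) = 1.1025 m
human over T_r+T_s: 1.0000·(0.2500+2.1000) = 2.3500 m
residual clearance needed = 0.2500+0.1000+0.0050 = 0.3550 m
S_min ≈ 0.2625+1.1025+2.3500+0.3550  ⇒  S_min = 407/100 m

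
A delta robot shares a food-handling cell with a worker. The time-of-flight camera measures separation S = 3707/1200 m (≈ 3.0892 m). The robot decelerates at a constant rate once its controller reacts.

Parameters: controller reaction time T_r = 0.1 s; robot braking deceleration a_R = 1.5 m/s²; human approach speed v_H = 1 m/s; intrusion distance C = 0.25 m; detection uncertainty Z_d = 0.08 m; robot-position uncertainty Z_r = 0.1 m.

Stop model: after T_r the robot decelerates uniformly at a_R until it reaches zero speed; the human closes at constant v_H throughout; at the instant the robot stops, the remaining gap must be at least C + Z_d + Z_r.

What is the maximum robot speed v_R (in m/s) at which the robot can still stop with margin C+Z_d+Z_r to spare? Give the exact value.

v_R_max = 37/20 m/s = 1.8500 m/s

quadratic (1/3)·v² + (23/30)·v + (-3071/1200) = 0
  disc = (23/30)² − 4·(1/3)·(-3071/1200) = 4 ; √disc = 2
  v_R = (−(23/30) + 2) / (2·(1/3)) = 37/20 m/s
check:
braking lasts T_s = (37/20)/(3/2) = 1.2333 s
reaction-phase robot travel = 1.8500·0.1000 = 0.1850 m
robot under decel: 1.8500²/(2·1.5000) = 1.1408 m
person approaches 1.0000·(0.1000+1.2333) = 1.3333 m
margins: 0.2500+0.0800+0.1000 = 0.4300 m
sum ≈ 0.1850+1.1408+1.3333+0.4300 ≈ 3.0892 m = S ✓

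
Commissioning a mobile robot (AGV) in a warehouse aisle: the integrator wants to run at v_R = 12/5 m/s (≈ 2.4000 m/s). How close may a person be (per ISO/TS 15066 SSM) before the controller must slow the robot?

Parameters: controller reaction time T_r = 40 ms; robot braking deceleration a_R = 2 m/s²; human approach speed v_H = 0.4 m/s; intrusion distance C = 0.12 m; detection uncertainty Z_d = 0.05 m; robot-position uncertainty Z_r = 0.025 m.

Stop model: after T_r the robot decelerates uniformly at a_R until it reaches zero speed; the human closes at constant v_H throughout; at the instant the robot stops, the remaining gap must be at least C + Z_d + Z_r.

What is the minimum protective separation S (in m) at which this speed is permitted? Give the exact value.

stop time T_s = (12/5)/2 = 1.2000 s
robot in T_r: 2.4000·0.0400 = 0.0960 m
braking distance = 2.4000²/(2·2.0000) = 1.4400 m
human over T_r+T_s: 0.4000·(0.0400+1.2000) = 0.4960 m
C+Z_d+Z_r = 0.1200+0.0500+0.0250 = 0.1950 m
S_min ≈ 0.0960+1.4400+0.4960+0.1950  ⇒  S_min = 2227/1000 m

S_min = 2227/1000 m = 2.2270 m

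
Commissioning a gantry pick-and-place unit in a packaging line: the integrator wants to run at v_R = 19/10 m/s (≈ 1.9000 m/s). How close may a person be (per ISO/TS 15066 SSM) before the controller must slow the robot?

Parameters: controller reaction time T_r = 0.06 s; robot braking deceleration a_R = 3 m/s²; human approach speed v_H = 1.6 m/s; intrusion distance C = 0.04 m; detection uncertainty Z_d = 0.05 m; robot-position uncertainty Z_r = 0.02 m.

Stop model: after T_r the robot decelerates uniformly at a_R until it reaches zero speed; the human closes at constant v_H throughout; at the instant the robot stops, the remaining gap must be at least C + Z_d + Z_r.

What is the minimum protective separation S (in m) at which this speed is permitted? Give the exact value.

braking lasts T_s = (19/10)/3 = 0.6333 s
reaction-phase robot travel = 1.9000·0.0600 = 0.1140 m
braking distance = 1.9000²/(2·3.0000) = 0.6017 m
human closes 1.6000·0.6933 = 1.1093 m
C+Z_d+Z_r = 0.0400+0.0500+0.0200 = 0.1100 m
S_min ≈ 0.1140+0.6017+1.1093+0.1100  ⇒  S_min = 387/200 m

S_min = 387/200 m = 1.9350 m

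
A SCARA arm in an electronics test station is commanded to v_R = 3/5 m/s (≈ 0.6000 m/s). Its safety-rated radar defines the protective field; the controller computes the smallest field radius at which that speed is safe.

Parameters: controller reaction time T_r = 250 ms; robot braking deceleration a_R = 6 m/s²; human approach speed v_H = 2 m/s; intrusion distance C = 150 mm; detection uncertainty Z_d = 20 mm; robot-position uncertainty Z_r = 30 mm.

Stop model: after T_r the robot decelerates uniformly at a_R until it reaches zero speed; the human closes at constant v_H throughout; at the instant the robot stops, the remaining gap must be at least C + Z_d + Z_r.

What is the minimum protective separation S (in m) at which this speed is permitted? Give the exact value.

S_min = 27/25 m = 1.0800 m

stop time T_s = (3/5)/6 = 0.1000 s
reaction-phase robot travel = 0.6000·0.2500 = 0.1500 m
braking distance = 0.6000²/(2·6.0000) = 0.0300 m
human closes 2.0000·0.3500 = 0.7000 m
C+Z_d+Z_r = 0.1500+0.0200+0.0300 = 0.2000 m
S_min ≈ 0.1500+0.0300+0.7000+0.2000  ⇒  S_min = 27/25 m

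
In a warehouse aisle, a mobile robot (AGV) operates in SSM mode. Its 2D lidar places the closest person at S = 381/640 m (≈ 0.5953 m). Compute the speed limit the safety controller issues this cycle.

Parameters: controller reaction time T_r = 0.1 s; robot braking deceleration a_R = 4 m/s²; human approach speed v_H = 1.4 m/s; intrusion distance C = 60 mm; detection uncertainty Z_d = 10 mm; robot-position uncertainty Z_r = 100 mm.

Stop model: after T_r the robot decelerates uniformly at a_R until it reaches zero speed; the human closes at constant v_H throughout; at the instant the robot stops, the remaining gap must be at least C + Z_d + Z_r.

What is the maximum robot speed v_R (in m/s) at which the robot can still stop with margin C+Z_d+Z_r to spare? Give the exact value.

collect terms ⇒ (1/8)·v_R² + (9/20)·v_R + (-913/3200) = 0
  disc = (9/20)² − 4·(1/8)·(-913/3200) = 2209/6400 ; √disc = 47/80
  v_R = (−(9/20) + 47/80) / (2·(1/8)) = 11/20 m/s
check:
braking lasts T_s = (11/20)/4 = 0.1375 s
robot in T_r: 0.5500·0.1000 = 0.0550 m
robot under decel: 0.5500²/(2·4.0000) = 0.0378 m
human closes 1.4000·0.2375 = 0.3325 m
C+Z_d+Z_r = 0.0600+0.0100+0.1000 = 0.1700 m
sum ≈ 0.0550+0.0378+0.3325+0.1700 ≈ 0.5953 m = S ✓

v_R_max = 11/20 m/s = 0.5500 m/s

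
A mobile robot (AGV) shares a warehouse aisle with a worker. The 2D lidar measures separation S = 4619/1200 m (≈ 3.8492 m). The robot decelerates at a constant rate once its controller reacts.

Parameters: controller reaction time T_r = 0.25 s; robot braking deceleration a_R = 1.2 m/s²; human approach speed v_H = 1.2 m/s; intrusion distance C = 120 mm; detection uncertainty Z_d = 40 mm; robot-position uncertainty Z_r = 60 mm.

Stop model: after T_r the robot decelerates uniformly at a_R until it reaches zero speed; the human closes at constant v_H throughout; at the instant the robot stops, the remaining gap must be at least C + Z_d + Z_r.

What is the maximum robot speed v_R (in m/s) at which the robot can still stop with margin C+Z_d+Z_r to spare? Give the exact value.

v_R_max = 17/10 m/s = 1.7000 m/s

collect terms ⇒ (5/12)·v_R² + (5/4)·v_R + (-799/240) = 0
  disc = (5/4)² − 4·(5/12)·(-799/240) = 64/9 ; √disc = 8/3
  v_R = (−(5/4) + 8/3) / (2·(5/12)) = 17/10 m/s
check:
stop time T_s = (17/10)/(6/5) = 1.4167 s
reaction-phase robot travel = 1.7000·0.2500 = 0.4250 m
robot under decel: 1.7000²/(2·1.2000) = 1.2042 m
human closes 1.2000·1.6667 = 2.0000 m
C+Z_d+Z_r = 0.1200+0.0400+0.0600 = 0.2200 m
sum ≈ 0.4250+1.2042+2.0000+0.2200 ≈ 3.8492 m = S ✓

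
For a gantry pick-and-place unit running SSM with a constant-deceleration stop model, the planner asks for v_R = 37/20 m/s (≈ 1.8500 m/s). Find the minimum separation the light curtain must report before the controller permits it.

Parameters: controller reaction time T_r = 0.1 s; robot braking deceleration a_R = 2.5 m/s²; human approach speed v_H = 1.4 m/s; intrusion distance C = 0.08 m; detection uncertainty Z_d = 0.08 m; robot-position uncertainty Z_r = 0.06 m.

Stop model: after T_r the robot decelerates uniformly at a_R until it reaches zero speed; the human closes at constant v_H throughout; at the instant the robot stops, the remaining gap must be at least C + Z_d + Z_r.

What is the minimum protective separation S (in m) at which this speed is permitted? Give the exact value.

S_min = 4531/2000 m = 2.2655 m

T_s = v_R/a_R = (37/20)/(5/2) = 0.7400 s
robot in T_r: 1.8500·0.1000 = 0.1850 m
robot under decel: 1.8500²/(2·2.5000) = 0.6845 m
human over T_r+T_s: 1.4000·(0.1000+0.7400) = 1.1760 m
residual clearance needed = 0.0800+0.0800+0.0600 = 0.2200 m
S_min ≈ 0.1850+0.6845+1.1760+0.2200  ⇒  S_min = 4531/2000 m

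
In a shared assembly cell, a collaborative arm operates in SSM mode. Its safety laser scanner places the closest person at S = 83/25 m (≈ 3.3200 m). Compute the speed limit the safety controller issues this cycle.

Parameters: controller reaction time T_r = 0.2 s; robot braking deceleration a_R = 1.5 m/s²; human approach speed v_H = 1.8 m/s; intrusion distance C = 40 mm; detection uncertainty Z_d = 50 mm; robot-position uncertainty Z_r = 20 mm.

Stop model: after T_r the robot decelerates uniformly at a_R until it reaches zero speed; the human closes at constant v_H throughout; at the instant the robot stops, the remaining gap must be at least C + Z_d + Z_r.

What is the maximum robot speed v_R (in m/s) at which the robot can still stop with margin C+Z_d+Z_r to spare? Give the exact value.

at the boundary: (1/3)·v² + (7/5)·v + (-57/20) = 0
  disc = (7/5)² − 4·(1/3)·(-57/20) = 144/25 ; √disc = 12/5
  v_R = (−(7/5) + 12/5) / (2·(1/3)) = 3/2 m/s
check:
stop time T_s = (3/2)/(3/2) = 1.0000 s
robot covers v_R·T_r = 1.5000·0.2000 = 0.3000 m before braking
braking distance = 1.5000²/(2·1.5000) = 0.7500 m
human closes 1.8000·1.2000 = 2.1600 m
C+Z_d+Z_r = 0.0400+0.0500+0.0200 = 0.1100 m
sum ≈ 0.3000+0.7500+2.1600+0.1100 ≈ 3.3200 m = S ✓

v_R_max = 3/2 m/s = 1.5000 m/s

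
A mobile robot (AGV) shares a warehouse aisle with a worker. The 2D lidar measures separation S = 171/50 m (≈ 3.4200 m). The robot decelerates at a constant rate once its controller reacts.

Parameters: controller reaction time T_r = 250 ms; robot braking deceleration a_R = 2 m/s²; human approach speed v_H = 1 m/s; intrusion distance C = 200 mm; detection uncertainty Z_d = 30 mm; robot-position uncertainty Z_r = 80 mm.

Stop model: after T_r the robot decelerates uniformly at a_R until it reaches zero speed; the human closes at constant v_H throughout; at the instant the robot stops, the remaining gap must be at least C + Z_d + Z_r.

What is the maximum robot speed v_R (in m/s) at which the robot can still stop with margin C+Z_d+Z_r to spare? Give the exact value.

quadratic (1/4)·v² + (3/4)·v + (-143/50) = 0
  disc = (3/4)² − 4·(1/4)·(-143/50) = 1369/400 ; √disc = 37/20
  v_R = (−(3/4) + 37/20) / (2·(1/4)) = 11/5 m/s
check:
T_s = v_R/a_R = (11/5)/2 = 1.1000 s
robot covers v_R·T_r = 2.2000·0.2500 = 0.5500 m before braking
robot under decel: 2.2000²/(2·2.0000) = 1.2100 m
person approaches 1.0000·(0.2500+1.1000) = 1.3500 m
C+Z_d+Z_r = 0.2000+0.0300+0.0800 = 0.3100 m
sum ≈ 0.5500+1.2100+1.3500+0.3100 ≈ 3.4200 m = S ✓

v_R_max = 11/5 m/s = 2.2000 m/s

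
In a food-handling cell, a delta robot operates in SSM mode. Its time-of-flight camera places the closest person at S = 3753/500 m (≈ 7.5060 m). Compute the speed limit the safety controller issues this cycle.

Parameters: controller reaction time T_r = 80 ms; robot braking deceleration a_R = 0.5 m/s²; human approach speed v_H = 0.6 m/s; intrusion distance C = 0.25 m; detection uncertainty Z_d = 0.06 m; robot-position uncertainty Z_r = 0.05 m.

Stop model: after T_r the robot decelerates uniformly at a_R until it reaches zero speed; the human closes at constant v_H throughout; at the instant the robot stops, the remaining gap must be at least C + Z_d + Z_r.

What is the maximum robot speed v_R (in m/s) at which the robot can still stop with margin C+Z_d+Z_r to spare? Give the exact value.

v_R_max = 21/10 m/s = 2.1000 m/s

at the boundary: (1)·v² + (32/25)·v + (-3549/500) = 0
  disc = (32/25)² − 4·(1)·(-3549/500) = 18769/625 ; √disc = 137/25
  v_R = (−(32/25) + 137/25) / (2·(1)) = 21/10 m/s
check:
stop time T_s = (21/10)/(1/2) = 4.2000 s
robot in T_r: 2.1000·0.0800 = 0.1680 m
braking distance = 2.1000²/(2·0.5000) = 4.4100 m
human over T_r+T_s: 0.6000·(0.0800+4.2000) = 2.5680 m
C+Z_d+Z_r = 0.2500+0.0600+0.0500 = 0.3600 m
sum ≈ 0.1680+4.4100+2.5680+0.3600 ≈ 7.5060 m = S ✓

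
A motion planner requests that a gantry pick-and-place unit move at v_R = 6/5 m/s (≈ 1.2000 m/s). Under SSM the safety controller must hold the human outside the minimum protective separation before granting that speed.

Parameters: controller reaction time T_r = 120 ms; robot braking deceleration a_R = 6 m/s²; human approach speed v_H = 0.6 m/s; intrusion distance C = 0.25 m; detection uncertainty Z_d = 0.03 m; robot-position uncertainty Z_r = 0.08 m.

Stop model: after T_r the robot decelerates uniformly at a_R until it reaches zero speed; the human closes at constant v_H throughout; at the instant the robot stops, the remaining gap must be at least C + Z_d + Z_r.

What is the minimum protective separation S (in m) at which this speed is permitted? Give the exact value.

braking lasts T_s = (6/5)/6 = 0.2000 s
robot covers v_R·T_r = 1.2000·0.1200 = 0.1440 m before braking
robot under decel: 1.2000²/(2·6.0000) = 0.1200 m
human over T_r+T_s: 0.6000·(0.1200+0.2000) = 0.1920 m
residual clearance needed = 0.2500+0.0300+0.0800 = 0.3600 m
S_min ≈ 0.1440+0.1200+0.1920+0.3600  ⇒  S_min = 102/125 m

S_min = 102/125 m = 0.8160 m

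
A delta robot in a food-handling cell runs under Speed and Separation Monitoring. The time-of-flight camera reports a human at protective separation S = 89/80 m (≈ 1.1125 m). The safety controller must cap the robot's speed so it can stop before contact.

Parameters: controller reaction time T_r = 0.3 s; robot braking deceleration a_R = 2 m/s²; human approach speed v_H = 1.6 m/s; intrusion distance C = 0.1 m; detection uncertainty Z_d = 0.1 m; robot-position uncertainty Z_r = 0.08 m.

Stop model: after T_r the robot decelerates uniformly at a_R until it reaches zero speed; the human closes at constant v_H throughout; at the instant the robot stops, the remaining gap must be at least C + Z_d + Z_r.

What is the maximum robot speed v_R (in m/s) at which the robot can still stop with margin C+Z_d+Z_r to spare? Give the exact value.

quadratic (1/4)·v² + (11/10)·v + (-141/400) = 0
  disc = (11/10)² − 4·(1/4)·(-141/400) = 25/16 ; √disc = 5/4
  v_R = (−(11/10) + 5/4) / (2·(1/4)) = 3/10 m/s
check:
stop time T_s = (3/10)/2 = 0.1500 s
robot in T_r: 0.3000·0.3000 = 0.0900 m
robot under decel: 0.3000²/(2·2.0000) = 0.0225 m
person approaches 1.6000·(0.3000+0.1500) = 0.7200 m
C+Z_d+Z_r = 0.1000+0.1000+0.0800 = 0.2800 m
sum ≈ 0.0900+0.0225+0.7200+0.2800 ≈ 1.1125 m = S ✓

v_R_max = 3/10 m/s = 0.3000 m/s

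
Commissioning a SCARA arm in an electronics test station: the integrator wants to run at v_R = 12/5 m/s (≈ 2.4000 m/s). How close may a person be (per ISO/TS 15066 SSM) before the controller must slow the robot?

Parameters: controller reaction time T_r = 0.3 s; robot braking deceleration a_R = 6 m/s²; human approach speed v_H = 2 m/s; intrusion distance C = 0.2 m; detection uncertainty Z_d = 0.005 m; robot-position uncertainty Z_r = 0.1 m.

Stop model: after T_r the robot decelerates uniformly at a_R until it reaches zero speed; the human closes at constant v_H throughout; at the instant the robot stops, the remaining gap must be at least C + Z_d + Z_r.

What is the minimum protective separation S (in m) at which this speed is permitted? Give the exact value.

T_s = v_R/a_R = (12/5)/6 = 0.4000 s
robot covers v_R·T_r = 2.4000·0.3000 = 0.7200 m before braking
braking distance = 2.4000²/(2·6.0000) = 0.4800 m
person approaches 2.0000·(0.3000+0.4000) = 1.4000 m
margins: 0.2000+0.0050+0.1000 = 0.3050 m
S_min ≈ 0.7200+0.4800+1.4000+0.3050  ⇒  S_min = 581/200 m

S_min = 581/200 m = 2.9050 m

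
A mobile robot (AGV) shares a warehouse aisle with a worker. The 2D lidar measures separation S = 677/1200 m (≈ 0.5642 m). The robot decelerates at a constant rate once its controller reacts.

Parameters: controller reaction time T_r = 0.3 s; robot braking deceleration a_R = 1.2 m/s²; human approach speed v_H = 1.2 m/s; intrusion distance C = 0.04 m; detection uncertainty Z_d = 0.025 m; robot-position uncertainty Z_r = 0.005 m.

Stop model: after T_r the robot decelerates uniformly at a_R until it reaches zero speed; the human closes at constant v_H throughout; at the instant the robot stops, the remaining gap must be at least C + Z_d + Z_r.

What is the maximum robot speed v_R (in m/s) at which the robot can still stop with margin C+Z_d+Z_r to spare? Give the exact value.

collect terms ⇒ (5/12)·v_R² + (13/10)·v_R + (-161/1200) = 0
  disc = (13/10)² − 4·(5/12)·(-161/1200) = 6889/3600 ; √disc = 83/60
  v_R = (−(13/10) + 83/60) / (2·(5/12)) = 1/10 m/s
check:
braking lasts T_s = (1/10)/(6/5) = 0.0833 s
reaction-phase robot travel = 0.1000·0.3000 = 0.0300 m
robot under decel: 0.1000²/(2·1.2000) = 0.0042 m
person approaches 1.2000·(0.3000+0.0833) = 0.4600 m
margins: 0.0400+0.0250+0.0050 = 0.0700 m
sum ≈ 0.0300+0.0042+0.4600+0.0700 ≈ 0.5642 m = S ✓

v_R_max = 1/10 m/s = 0.1000 m/s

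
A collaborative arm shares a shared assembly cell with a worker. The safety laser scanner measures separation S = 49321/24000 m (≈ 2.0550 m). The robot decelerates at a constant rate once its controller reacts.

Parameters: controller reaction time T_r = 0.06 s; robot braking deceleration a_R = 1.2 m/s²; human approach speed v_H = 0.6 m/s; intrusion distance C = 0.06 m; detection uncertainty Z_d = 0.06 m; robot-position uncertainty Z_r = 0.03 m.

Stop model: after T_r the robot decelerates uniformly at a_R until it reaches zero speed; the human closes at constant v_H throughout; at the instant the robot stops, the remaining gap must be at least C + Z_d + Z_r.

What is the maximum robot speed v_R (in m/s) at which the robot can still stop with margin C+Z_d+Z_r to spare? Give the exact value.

at the boundary: (5/12)·v² + (14/25)·v + (-44857/24000) = 0
  disc = (14/25)² − 4·(5/12)·(-44857/24000) = 1234321/360000 ; √disc = 1111/600
  v_R = (−(14/25) + 1111/600) / (2·(5/12)) = 31/20 m/s
check:
braking lasts T_s = (31/20)/(6/5) = 1.2917 s
robot covers v_R·T_r = 1.5500·0.0600 = 0.0930 m before braking
robot under decel: 1.5500²/(2·1.2000) = 1.0010 m
human closes 0.6000·1.3517 = 0.8110 m
margins: 0.0600+0.0600+0.0300 = 0.1500 m
sum ≈ 0.0930+1.0010+0.8110+0.1500 ≈ 2.0550 m = S ✓

v_R_max = 31/20 m/s = 1.5500 m/s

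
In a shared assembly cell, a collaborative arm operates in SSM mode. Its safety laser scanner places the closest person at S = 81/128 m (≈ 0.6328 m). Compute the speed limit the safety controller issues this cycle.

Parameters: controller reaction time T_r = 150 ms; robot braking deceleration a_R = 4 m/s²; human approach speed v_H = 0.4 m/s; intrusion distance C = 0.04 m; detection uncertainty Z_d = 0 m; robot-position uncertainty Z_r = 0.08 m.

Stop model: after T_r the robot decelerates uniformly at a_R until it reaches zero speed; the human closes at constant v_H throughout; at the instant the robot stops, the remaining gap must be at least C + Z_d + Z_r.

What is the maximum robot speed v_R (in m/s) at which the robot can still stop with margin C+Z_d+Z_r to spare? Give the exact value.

quadratic (1/8)·v² + (1/4)·v + (-1449/3200) = 0
  disc = (1/4)² − 4·(1/8)·(-1449/3200) = 1849/6400 ; √disc = 43/80
  v_R = (−(1/4) + 43/80) / (2·(1/8)) = 23/20 m/s
check:
stop time T_s = (23/20)/4 = 0.2875 s
reaction-phase robot travel = 1.1500·0.1500 = 0.1725 m
braking distance = 1.1500²/(2·4.0000) = 0.1653 m
human over T_r+T_s: 0.4000·(0.1500+0.2875) = 0.1750 m
margins: 0.0400+0.0000+0.0800 = 0.1200 m
sum ≈ 0.1725+0.1653+0.1750+0.1200 ≈ 0.6328 m = S ✓

v_R_max = 23/20 m/s = 1.1500 m/s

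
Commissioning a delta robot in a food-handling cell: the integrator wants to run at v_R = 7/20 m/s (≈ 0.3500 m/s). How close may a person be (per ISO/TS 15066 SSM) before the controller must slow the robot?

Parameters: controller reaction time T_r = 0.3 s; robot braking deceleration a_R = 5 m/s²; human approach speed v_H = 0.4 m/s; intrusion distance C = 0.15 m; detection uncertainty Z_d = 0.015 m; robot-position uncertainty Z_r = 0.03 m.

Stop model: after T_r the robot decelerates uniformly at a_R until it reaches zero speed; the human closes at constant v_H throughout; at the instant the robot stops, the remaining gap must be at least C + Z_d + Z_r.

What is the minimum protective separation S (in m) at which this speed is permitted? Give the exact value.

S_min = 1841/4000 m = 0.4602 m

T_s = v_R/a_R = (7/20)/5 = 0.0700 s
robot covers v_R·T_r = 0.3500·0.3000 = 0.1050 m before braking
robot under decel: 0.3500²/(2·5.0000) = 0.0123 m
person approaches 0.4000·(0.3000+0.0700) = 0.1480 m
residual clearance needed = 0.1500+0.0150+0.0300 = 0.1950 m
S_min ≈ 0.1050+0.0123+0.1480+0.1950  ⇒  S_min = 1841/4000 m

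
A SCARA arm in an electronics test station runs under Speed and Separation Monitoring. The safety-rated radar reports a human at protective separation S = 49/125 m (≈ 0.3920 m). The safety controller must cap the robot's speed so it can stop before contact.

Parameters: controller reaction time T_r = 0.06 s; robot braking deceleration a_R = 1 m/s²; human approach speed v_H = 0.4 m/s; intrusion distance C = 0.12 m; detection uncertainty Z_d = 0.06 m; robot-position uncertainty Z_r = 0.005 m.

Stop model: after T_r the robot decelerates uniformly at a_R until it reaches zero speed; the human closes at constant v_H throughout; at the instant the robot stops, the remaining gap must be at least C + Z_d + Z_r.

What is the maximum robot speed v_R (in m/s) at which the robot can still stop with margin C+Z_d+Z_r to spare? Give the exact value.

at the boundary: (1/2)·v² + (23/50)·v + (-183/1000) = 0
  disc = (23/50)² − 4·(1/2)·(-183/1000) = 361/625 ; √disc = 19/25
  v_R = (−(23/50) + 19/25) / (2·(1/2)) = 3/10 m/s
check:
braking lasts T_s = (3/10)/1 = 0.3000 s
robot in T_r: 0.3000·0.0600 = 0.0180 m
robot under decel: 0.3000²/(2·1.0000) = 0.0450 m
person approaches 0.4000·(0.0600+0.3000) = 0.1440 m
C+Z_d+Z_r = 0.1200+0.0600+0.0050 = 0.1850 m
sum ≈ 0.0180+0.0450+0.1440+0.1850 ≈ 0.3920 m = S ✓

v_R_max = 3/10 m/s = 0.3000 m/s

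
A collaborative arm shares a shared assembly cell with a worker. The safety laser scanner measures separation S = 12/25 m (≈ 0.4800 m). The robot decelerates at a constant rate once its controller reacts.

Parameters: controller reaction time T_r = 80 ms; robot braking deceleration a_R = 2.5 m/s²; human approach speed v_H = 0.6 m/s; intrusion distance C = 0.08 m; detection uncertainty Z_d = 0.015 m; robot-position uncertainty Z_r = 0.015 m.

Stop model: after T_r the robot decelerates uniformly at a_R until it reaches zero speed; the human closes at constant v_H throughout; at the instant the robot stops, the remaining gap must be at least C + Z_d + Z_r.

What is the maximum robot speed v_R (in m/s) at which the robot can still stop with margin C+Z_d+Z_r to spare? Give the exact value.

quadratic (1/5)·v² + (8/25)·v + (-161/500) = 0
  disc = (8/25)² − 4·(1/5)·(-161/500) = 9/25 ; √disc = 3/5
  v_R = (−(8/25) + 3/5) / (2·(1/5)) = 7/10 m/s
check:
stop time T_s = (7/10)/(5/2) = 0.2800 s
robot in T_r: 0.7000·0.0800 = 0.0560 m
robot under decel: 0.7000²/(2·2.5000) = 0.0980 m
human closes 0.6000·0.3600 = 0.2160 m
C+Z_d+Z_r = 0.0800+0.0150+0.0150 = 0.1100 m
sum ≈ 0.0560+0.0980+0.2160+0.1100 ≈ 0.4800 m = S ✓

v_R_max = 7/10 m/s = 0.7000 m/s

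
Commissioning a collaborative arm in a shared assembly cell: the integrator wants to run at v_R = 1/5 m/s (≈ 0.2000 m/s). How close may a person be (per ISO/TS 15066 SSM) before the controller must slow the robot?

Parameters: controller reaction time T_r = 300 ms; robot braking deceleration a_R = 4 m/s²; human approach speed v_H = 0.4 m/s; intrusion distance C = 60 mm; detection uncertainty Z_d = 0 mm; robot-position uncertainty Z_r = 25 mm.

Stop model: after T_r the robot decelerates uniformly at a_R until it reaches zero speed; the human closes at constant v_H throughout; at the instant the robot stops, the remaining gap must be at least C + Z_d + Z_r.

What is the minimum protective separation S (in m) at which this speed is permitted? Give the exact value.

stop time T_s = (1/5)/4 = 0.0500 s
reaction-phase robot travel = 0.2000·0.3000 = 0.0600 m
robot covers 0.2000·0.0500 − ½·4.0000·0.0500² = 0.0050 m while stopping
human over T_r+T_s: 0.4000·(0.3000+0.0500) = 0.1400 m
margins: 0.0600+0.0000+0.0250 = 0.0850 m
S_min ≈ 0.0600+0.0050+0.1400+0.0850  ⇒  S_min = 29/100 m

S_min = 29/100 m = 0.2900 m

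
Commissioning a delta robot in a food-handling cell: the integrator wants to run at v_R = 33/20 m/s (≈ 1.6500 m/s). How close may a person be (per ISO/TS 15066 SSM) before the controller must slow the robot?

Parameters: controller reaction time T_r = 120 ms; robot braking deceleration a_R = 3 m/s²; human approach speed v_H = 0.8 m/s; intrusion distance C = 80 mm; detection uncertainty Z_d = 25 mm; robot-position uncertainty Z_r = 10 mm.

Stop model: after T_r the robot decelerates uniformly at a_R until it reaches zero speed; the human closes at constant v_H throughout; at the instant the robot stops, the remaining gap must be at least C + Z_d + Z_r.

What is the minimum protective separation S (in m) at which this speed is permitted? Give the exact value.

S_min = 5211/4000 m = 1.3028 m

braking lasts T_s = (33/20)/3 = 0.5500 s
reaction-phase robot travel = 1.6500·0.1200 = 0.1980 m
robot under decel: 1.6500²/(2·3.0000) = 0.4537 m
human over T_r+T_s: 0.8000·(0.1200+0.5500) = 0.5360 m
C+Z_d+Z_r = 0.0800+0.0250+0.0100 = 0.1150 m
S_min ≈ 0.1980+0.4537+0.5360+0.1150  ⇒  S_min = 5211/4000 m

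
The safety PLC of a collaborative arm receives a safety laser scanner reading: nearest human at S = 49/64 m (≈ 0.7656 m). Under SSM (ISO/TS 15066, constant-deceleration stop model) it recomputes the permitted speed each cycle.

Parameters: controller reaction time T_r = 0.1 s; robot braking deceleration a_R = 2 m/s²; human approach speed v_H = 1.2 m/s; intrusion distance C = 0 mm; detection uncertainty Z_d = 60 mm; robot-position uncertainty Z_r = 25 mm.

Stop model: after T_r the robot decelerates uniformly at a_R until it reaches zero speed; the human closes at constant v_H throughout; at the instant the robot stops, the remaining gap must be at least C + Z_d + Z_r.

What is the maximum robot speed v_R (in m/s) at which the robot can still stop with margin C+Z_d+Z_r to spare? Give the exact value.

quadratic (1/4)·v² + (7/10)·v + (-897/1600) = 0
  disc = (7/10)² − 4·(1/4)·(-897/1600) = 1681/1600 ; √disc = 41/40
  v_R = (−(7/10) + 41/40) / (2·(1/4)) = 13/20 m/s
check:
T_s = v_R/a_R = (13/20)/2 = 0.3250 s
reaction-phase robot travel = 0.6500·0.1000 = 0.0650 m
robot under decel: 0.6500²/(2·2.0000) = 0.1056 m
human over T_r+T_s: 1.2000·(0.1000+0.3250) = 0.5100 m
margins: 0.0000+0.0600+0.0250 = 0.0850 m
sum ≈ 0.0650+0.1056+0.5100+0.0850 ≈ 0.7656 m = S ✓

v_R_max = 13/20 m/s = 0.6500 m/s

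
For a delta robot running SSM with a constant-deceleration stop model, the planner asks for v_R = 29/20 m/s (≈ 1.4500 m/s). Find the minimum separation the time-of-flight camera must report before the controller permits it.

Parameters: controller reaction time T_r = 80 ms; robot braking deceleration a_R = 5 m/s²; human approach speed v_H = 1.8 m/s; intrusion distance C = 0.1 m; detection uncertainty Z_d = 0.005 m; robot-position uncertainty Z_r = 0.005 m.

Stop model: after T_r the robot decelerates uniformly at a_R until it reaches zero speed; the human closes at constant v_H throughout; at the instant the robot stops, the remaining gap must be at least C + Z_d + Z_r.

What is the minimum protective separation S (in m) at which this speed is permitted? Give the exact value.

T_s = v_R/a_R = (29/20)/5 = 0.2900 s
reaction-phase robot travel = 1.4500·0.0800 = 0.1160 m
braking distance = 1.4500²/(2·5.0000) = 0.2102 m
human closes 1.8000·0.3700 = 0.6660 m
residual clearance needed = 0.1000+0.0050+0.0050 = 0.1100 m
S_min ≈ 0.1160+0.2102+0.6660+0.1100  ⇒  S_min = 4409/4000 m

S_min = 4409/4000 m = 1.1022 m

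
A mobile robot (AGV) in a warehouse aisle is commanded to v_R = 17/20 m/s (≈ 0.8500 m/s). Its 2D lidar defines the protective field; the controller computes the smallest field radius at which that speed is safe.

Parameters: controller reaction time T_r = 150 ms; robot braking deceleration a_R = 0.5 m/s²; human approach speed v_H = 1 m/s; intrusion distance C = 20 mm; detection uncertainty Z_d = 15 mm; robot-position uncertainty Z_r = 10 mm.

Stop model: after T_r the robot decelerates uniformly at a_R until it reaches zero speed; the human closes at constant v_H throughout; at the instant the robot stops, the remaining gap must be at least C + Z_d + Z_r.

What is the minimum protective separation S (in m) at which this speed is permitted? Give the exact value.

braking lasts T_s = (17/20)/(1/2) = 1.7000 s
robot covers v_R·T_r = 0.8500·0.1500 = 0.1275 m before braking
robot covers 0.8500·1.7000 − ½·0.5000·1.7000² = 0.7225 m while stopping
human closes 1.0000·1.8500 = 1.8500 m
residual clearance needed = 0.0200+0.0150+0.0100 = 0.0450 m
S_min ≈ 0.1275+0.7225+1.8500+0.0450  ⇒  S_min = 549/200 m

S_min = 549/200 m = 2.7450 m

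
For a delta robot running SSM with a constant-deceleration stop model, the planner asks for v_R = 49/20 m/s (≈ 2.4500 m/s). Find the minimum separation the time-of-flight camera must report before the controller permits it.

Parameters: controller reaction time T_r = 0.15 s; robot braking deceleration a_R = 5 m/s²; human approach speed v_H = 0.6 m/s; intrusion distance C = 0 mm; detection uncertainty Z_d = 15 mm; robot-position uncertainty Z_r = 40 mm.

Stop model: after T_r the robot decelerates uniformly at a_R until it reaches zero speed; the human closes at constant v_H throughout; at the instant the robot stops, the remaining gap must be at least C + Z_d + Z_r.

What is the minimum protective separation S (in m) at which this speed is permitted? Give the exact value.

S_min = 5627/4000 m = 1.4067 m

T_s = v_R/a_R = (49/20)/5 = 0.4900 s
robot covers v_R·T_r = 2.4500·0.1500 = 0.3675 m before braking
robot covers 2.4500·0.4900 − ½·5.0000·0.4900² = 0.6002 m while stopping
human over T_r+T_s: 0.6000·(0.1500+0.4900) = 0.3840 m
margins: 0.0000+0.0150+0.0400 = 0.0550 m
S_min ≈ 0.3675+0.6002+0.3840+0.0550  ⇒  S_min = 5627/4000 m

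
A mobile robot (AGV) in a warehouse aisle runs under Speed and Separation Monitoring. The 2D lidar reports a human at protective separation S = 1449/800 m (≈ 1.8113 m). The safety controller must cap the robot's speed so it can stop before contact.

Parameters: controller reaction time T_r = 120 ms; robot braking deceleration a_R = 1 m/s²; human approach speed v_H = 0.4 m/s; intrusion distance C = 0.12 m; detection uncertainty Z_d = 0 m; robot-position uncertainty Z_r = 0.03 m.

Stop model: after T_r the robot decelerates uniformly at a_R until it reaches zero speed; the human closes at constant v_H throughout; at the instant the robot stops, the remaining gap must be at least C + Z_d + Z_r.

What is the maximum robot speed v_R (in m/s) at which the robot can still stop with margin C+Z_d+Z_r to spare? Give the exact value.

v_R_max = 27/20 m/s = 1.3500 m/s

collect terms ⇒ (1/2)·v_R² + (13/25)·v_R + (-6453/4000) = 0
  disc = (13/25)² − 4·(1/2)·(-6453/4000) = 34969/10000 ; √disc = 187/100
  v_R = (−(13/25) + 187/100) / (2·(1/2)) = 27/20 m/s
check:
T_s = v_R/a_R = (27/20)/1 = 1.3500 s
robot in T_r: 1.3500·0.1200 = 0.1620 m
robot covers 1.3500·1.3500 − ½·1.0000·1.3500² = 0.9113 m while stopping
person approaches 0.4000·(0.1200+1.3500) = 0.5880 m
residual clearance needed = 0.1200+0.0000+0.0300 = 0.1500 m
sum ≈ 0.1620+0.9113+0.5880+0.1500 ≈ 1.8113 m = S ✓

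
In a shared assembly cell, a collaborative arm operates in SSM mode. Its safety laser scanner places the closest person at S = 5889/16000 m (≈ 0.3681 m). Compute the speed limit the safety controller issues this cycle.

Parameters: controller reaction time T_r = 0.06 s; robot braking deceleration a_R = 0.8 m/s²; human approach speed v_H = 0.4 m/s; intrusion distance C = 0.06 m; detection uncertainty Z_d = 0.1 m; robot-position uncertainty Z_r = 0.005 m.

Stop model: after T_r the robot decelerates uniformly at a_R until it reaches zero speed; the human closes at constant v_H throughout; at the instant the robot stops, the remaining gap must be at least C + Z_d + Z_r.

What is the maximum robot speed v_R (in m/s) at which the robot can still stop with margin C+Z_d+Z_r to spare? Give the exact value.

v_R_max = 1/4 m/s = 0.2500 m/s

collect terms ⇒ (5/8)·v_R² + (14/25)·v_R + (-573/3200) = 0
  disc = (14/25)² − 4·(5/8)·(-573/3200) = 121801/160000 ; √disc = 349/400
  v_R = (−(14/25) + 349/400) / (2·(5/8)) = 1/4 m/s
check:
T_s = v_R/a_R = (1/4)/(4/5) = 0.3125 s
robot in T_r: 0.2500·0.0600 = 0.0150 m
robot under decel: 0.2500²/(2·0.8000) = 0.0391 m
person approaches 0.4000·(0.0600+0.3125) = 0.1490 m
residual clearance needed = 0.0600+0.1000+0.0050 = 0.1650 m
sum ≈ 0.0150+0.0391+0.1490+0.1650 ≈ 0.3681 m = S ✓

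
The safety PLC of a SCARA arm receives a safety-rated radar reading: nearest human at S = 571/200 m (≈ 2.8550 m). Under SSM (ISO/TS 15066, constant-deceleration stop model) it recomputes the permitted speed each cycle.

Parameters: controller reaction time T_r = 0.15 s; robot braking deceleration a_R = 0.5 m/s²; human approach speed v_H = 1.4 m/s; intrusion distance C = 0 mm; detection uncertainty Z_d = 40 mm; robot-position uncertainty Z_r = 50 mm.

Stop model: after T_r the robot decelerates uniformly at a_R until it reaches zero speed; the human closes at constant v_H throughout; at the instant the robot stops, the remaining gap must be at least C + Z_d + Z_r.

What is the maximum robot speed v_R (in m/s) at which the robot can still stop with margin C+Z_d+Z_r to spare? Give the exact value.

quadratic (1)·v² + (59/20)·v + (-511/200) = 0
  disc = (59/20)² − 4·(1)·(-511/200) = 7569/400 ; √disc = 87/20
  v_R = (−(59/20) + 87/20) / (2·(1)) = 7/10 m/s
check:
stop time T_s = (7/10)/(1/2) = 1.4000 s
robot covers v_R·T_r = 0.7000·0.1500 = 0.1050 m before braking
braking distance = 0.7000²/(2·0.5000) = 0.4900 m
human over T_r+T_s: 1.4000·(0.1500+1.4000) = 2.1700 m
residual clearance needed = 0.0000+0.0400+0.0500 = 0.0900 m
sum ≈ 0.1050+0.4900+2.1700+0.0900 ≈ 2.8550 m = S ✓

v_R_max = 7/10 m/s = 0.7000 m/s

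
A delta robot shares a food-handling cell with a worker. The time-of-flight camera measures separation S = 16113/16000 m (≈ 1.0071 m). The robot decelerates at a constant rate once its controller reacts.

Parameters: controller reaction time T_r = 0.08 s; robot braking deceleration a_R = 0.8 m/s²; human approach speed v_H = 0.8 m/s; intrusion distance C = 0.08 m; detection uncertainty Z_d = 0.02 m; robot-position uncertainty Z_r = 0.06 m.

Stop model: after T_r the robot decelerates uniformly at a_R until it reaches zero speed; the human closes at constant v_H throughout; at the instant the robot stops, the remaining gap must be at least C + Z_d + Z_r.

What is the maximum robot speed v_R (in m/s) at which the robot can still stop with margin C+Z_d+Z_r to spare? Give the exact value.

v_R_max = 11/20 m/s = 0.5500 m/s

at the boundary: (5/8)·v² + (27/25)·v + (-12529/16000) = 0
  disc = (27/25)² − 4·(5/8)·(-12529/16000) = 499849/160000 ; √disc = 707/400
  v_R = (−(27/25) + 707/400) / (2·(5/8)) = 11/20 m/s
check:
T_s = v_R/a_R = (11/20)/(4/5) = 0.6875 s
robot in T_r: 0.5500·0.0800 = 0.0440 m
robot under decel: 0.5500²/(2·0.8000) = 0.1891 m
person approaches 0.8000·(0.0800+0.6875) = 0.6140 m
margins: 0.0800+0.0200+0.0600 = 0.1600 m
sum ≈ 0.0440+0.1891+0.6140+0.1600 ≈ 1.0071 m = S ✓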